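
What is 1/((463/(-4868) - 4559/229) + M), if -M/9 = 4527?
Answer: -1114772/45441454835 ≈ -2.4532e-5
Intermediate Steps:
M = -40743 (M = -9*4527 = -40743)
1/((463/(-4868) - 4559/229) + M) = 1/((463/(-4868) - 4559/229) - 40743) = 1/((463*(-1/4868) - 4559*1/229) - 40743) = 1/((-463/4868 - 4559/229) - 40743) = 1/(-22299239/1114772 - 40743) = 1/(-45441454835/1114772) = -1114772/45441454835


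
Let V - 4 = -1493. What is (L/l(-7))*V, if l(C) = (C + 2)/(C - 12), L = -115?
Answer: 650693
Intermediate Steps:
V = -1489 (V = 4 - 1493 = -1489)
l(C) = (2 + C)/(-12 + C)
(L/l(-7))*V = -115*(-12 - 7)/(2 - 7)*(-1489) = -115/(-5/(-19))*(-1489) = -115/((-1/19*(-5)))*(-1489) = -115/5/19*(-1489) = -115*19/5*(-1489) = -437*(-1489) = 650693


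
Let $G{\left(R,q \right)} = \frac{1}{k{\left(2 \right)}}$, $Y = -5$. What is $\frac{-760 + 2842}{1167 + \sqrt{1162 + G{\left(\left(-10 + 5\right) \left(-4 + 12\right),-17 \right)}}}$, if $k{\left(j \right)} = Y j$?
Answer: $\frac{2699660}{1511919} - \frac{694 \sqrt{12910}}{1511919} \approx 1.7334$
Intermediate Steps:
$k{\left(j \right)} = - 5 j$
$G{\left(R,q \right)} = - \frac{1}{10}$ ($G{\left(R,q \right)} = \frac{1}{\left(-5\right) 2} = \frac{1}{-10} = - \frac{1}{10}$)
$\frac{-760 + 2842}{1167 + \sqrt{1162 + G{\left(\left(-10 + 5\right) \left(-4 + 12\right),-17 \right)}}} = \frac{-760 + 2842}{1167 + \sqrt{1162 - \frac{1}{10}}} = \frac{2082}{1167 + \sqrt{\frac{11619}{10}}} = \frac{2082}{1167 + \frac{3 \sqrt{12910}}{10}}$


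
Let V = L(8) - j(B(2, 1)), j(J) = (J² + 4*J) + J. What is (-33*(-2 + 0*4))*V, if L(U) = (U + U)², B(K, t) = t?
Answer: 16500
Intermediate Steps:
j(J) = J² + 5*J
L(U) = 4*U² (L(U) = (2*U)² = 4*U²)
V = 250 (V = 4*8² - (5 + 1) = 4*64 - 6 = 256 - 1*6 = 256 - 6 = 250)
(-33*(-2 + 0*4))*V = -33*(-2 + 0*4)*250 = -33*(-2 + 0)*250 = -33*(-2)*250 = 66*250 = 16500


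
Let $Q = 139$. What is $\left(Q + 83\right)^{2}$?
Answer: $49284$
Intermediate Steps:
$\left(Q + 83\right)^{2} = \left(139 + 83\right)^{2} = 222^{2} = 49284$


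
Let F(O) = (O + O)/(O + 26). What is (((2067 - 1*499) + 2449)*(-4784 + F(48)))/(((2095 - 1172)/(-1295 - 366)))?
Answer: 90824543040/2627 ≈ 3.4574e+7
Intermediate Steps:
F(O) = 2*O/(26 + O) (F(O) = (2*O)/(26 + O) = 2*O/(26 + O))
(((2067 - 1*499) + 2449)*(-4784 + F(48)))/(((2095 - 1172)/(-1295 - 366))) = (((2067 - 1*499) + 2449)*(-4784 + 2*48/(26 + 48)))/(((2095 - 1172)/(-1295 - 366))) = (((2067 - 499) + 2449)*(-4784 + 2*48/74))/((923/(-1661))) = ((1568 + 2449)*(-4784 + 2*48*(1/74)))/((923*(-1/1661))) = (4017*(-4784 + 48/37))/(-923/1661) = (4017*(-176960/37))*(-1661/923) = -710848320/37*(-1661/923) = 90824543040/2627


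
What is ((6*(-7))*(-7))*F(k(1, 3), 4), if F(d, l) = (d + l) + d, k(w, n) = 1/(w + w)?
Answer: 1470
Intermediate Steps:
k(w, n) = 1/(2*w)
F(d, l) = l + 2*d
((6*(-7))*(-7))*F(k(1, 3), 4) = ((6*(-7))*(-7))*(4 + 2*((½)/1)) = (-42*(-7))*(4 + 2*((½)*1)) = 294*(4 + 2*(½)) = 294*(4 + 1) = 294*5 = 1470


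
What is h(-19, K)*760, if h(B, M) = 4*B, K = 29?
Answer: -57760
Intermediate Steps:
h(-19, K)*760 = (4*(-19))*760 = -76*760 = -57760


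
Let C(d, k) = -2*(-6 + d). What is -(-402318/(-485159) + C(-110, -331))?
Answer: -112959206/485159 ≈ -232.83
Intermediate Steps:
C(d, k) = 12 - 2*d
-(-402318/(-485159) + C(-110, -331)) = -(-402318/(-485159) + (12 - 2*(-110))) = -(-402318*(-1/485159) + (12 + 220)) = -(402318/485159 + 232) = -1*112959206/485159 = -112959206/485159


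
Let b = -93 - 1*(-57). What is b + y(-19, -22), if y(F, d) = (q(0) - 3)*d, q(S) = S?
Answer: 30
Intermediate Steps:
y(F, d) = -3*d (y(F, d) = (0 - 3)*d = -3*d)
b = -36 (b = -93 + 57 = -36)
b + y(-19, -22) = -36 - 3*(-22) = -36 + 66 = 30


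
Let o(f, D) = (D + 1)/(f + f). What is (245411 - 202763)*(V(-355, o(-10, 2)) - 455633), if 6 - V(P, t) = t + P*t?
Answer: -97169224524/5 ≈ -1.9434e+10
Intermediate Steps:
o(f, D) = (1 + D)/(2*f) (o(f, D) = (1 + D)/((2*f)) = (1 + D)*(1/(2*f)) = (1 + D)/(2*f))
V(P, t) = 6 - t - P*t (V(P, t) = 6 - (t + P*t) = 6 + (-t - P*t) = 6 - t - P*t)
(245411 - 202763)*(V(-355, o(-10, 2)) - 455633) = (245411 - 202763)*((6 - (1 + 2)/(2*(-10)) - 1*(-355)*(½)*(1 + 2)/(-10)) - 455633) = 42648*((6 - (-1)*3/(2*10) - 1*(-355)*(½)*(-⅒)*3) - 455633) = 42648*((6 - 1*(-3/20) - 1*(-355)*(-3/20)) - 455633) = 42648*((6 + 3/20 - 213/4) - 455633) = 42648*(-471/10 - 455633) = 42648*(-4556801/10) = -97169224524/5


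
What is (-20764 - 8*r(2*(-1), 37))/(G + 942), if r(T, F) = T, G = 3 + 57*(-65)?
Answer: 1729/230 ≈ 7.5174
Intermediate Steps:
G = -3702 (G = 3 - 3705 = -3702)
(-20764 - 8*r(2*(-1), 37))/(G + 942) = (-20764 - 16*(-1))/(-3702 + 942) = (-20764 - 8*(-2))/(-2760) = (-20764 + 16)*(-1/2760) = -20748*(-1/2760) = 1729/230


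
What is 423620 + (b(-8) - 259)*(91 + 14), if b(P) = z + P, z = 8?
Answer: 396425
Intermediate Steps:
b(P) = 8 + P
423620 + (b(-8) - 259)*(91 + 14) = 423620 + ((8 - 8) - 259)*(91 + 14) = 423620 + (0 - 259)*105 = 423620 - 259*105 = 423620 - 27195 = 396425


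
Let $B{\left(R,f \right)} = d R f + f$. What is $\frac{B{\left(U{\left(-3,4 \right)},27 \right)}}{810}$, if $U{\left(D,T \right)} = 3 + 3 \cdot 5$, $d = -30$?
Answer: $- \frac{539}{30} \approx -17.967$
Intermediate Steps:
$U{\left(D,T \right)} = 18$ ($U{\left(D,T \right)} = 3 + 15 = 18$)
$B{\left(R,f \right)} = f - 30 R f$ ($B{\left(R,f \right)} = - 30 R f + f = f - 30 R f$)
$\frac{B{\left(U{\left(-3,4 \right)},27 \right)}}{810} = \frac{27 \left(1 - 540\right)}{810} = 27 \left(1 - 540\right) \frac{1}{810} = 27 \left(-539\right) \frac{1}{810} = \left(-14553\right) \frac{1}{810} = - \frac{539}{30}$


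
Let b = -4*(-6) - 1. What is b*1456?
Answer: 33488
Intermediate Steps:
b = 23 (b = 24 - 1 = 23)
b*1456 = 23*1456 = 33488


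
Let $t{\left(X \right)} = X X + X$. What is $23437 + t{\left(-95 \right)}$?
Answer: $32367$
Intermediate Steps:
$t{\left(X \right)} = X + X^{2}$ ($t{\left(X \right)} = X^{2} + X = X + X^{2}$)
$23437 + t{\left(-95 \right)} = 23437 - 95 \left(1 - 95\right) = 23437 - -8930 = 23437 + 8930 = 32367$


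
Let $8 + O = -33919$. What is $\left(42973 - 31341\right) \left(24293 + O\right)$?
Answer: $-112062688$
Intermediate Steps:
$O = -33927$ ($O = -8 - 33919 = -33927$)
$\left(42973 - 31341\right) \left(24293 + O\right) = \left(42973 - 31341\right) \left(24293 - 33927\right) = 11632 \left(-9634\right) = -112062688$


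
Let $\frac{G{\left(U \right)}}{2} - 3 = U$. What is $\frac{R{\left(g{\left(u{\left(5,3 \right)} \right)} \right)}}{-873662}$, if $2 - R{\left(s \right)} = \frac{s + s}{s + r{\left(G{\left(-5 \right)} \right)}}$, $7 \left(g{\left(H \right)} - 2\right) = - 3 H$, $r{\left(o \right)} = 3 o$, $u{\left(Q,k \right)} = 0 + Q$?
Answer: $- \frac{84}{37130635} \approx -2.2623 \cdot 10^{-6}$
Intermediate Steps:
$G{\left(U \right)} = 6 + 2 U$
$u{\left(Q,k \right)} = Q$
$g{\left(H \right)} = 2 - \frac{3 H}{7}$ ($g{\left(H \right)} = 2 + \frac{\left(-3\right) H}{7} = 2 - \frac{3 H}{7}$)
$R{\left(s \right)} = 2 - \frac{2 s}{-12 + s}$ ($R{\left(s \right)} = 2 - \frac{s + s}{s + 3 \left(6 + 2 \left(-5\right)\right)} = 2 - \frac{2 s}{s + 3 \left(6 - 10\right)} = 2 - \frac{2 s}{s + 3 \left(-4\right)} = 2 - \frac{2 s}{s - 12} = 2 - \frac{2 s}{-12 + s}$)
$\frac{R{\left(g{\left(u{\left(5,3 \right)} \right)} \right)}}{-873662} = \frac{\left(-24\right) \frac{1}{-12 + \left(2 - \frac{15}{7}\right)}}{-873662} = - \frac{24}{-12 + \left(2 - \frac{15}{7}\right)} \left(- \frac{1}{873662}\right) = - \frac{24}{-12 - \frac{1}{7}} \left(- \frac{1}{873662}\right) = - \frac{24}{- \frac{85}{7}} \left(- \frac{1}{873662}\right) = \left(-24\right) \left(- \frac{7}{85}\right) \left(- \frac{1}{873662}\right) = \frac{168}{85} \left(- \frac{1}{873662}\right) = - \frac{84}{37130635}$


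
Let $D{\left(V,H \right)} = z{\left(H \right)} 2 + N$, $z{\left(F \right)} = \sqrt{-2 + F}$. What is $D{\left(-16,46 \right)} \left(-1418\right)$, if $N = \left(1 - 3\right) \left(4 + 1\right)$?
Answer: $14180 - 5672 \sqrt{11} \approx -4631.9$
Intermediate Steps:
$N = -10$ ($N = \left(-2\right) 5 = -10$)
$D{\left(V,H \right)} = -10 + 2 \sqrt{-2 + H}$ ($D{\left(V,H \right)} = \sqrt{-2 + H} 2 - 10 = 2 \sqrt{-2 + H} - 10 = -10 + 2 \sqrt{-2 + H}$)
$D{\left(-16,46 \right)} \left(-1418\right) = \left(-10 + 2 \sqrt{-2 + 46}\right) \left(-1418\right) = \left(-10 + 2 \sqrt{44}\right) \left(-1418\right) = \left(-10 + 2 \cdot 2 \sqrt{11}\right) \left(-1418\right) = \left(-10 + 4 \sqrt{11}\right) \left(-1418\right) = 14180 - 5672 \sqrt{11}$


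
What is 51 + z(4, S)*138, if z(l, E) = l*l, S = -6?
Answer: 2259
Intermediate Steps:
z(l, E) = l**2
51 + z(4, S)*138 = 51 + 4**2*138 = 51 + 16*138 = 51 + 2208 = 2259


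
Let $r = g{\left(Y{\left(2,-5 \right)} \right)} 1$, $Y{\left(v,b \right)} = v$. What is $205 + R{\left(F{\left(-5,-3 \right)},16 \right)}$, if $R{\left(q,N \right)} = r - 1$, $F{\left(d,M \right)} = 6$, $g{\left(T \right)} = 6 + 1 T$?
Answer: $212$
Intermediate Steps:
$g{\left(T \right)} = 6 + T$
$r = 8$ ($r = \left(6 + 2\right) 1 = 8 \cdot 1 = 8$)
$R{\left(q,N \right)} = 7$ ($R{\left(q,N \right)} = 8 - 1 = 7$)
$205 + R{\left(F{\left(-5,-3 \right)},16 \right)} = 205 + 7 = 212$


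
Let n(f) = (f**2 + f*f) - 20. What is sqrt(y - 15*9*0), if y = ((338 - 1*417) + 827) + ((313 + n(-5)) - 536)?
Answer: sqrt(555) ≈ 23.558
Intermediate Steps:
n(f) = -20 + 2*f**2 (n(f) = (f**2 + f**2) - 20 = 2*f**2 - 20 = -20 + 2*f**2)
y = 555 (y = ((338 - 1*417) + 827) + ((313 + (-20 + 2*(-5)**2)) - 536) = ((338 - 417) + 827) + ((313 + (-20 + 2*25)) - 536) = (-79 + 827) + ((313 + (-20 + 50)) - 536) = 748 + ((313 + 30) - 536) = 748 + (343 - 536) = 748 - 193 = 555)
sqrt(y - 15*9*0) = sqrt(555 - 15*9*0) = sqrt(555 - 135*0) = sqrt(555 + 0) = sqrt(555)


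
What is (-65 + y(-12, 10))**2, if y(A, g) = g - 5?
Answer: 3600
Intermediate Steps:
y(A, g) = -5 + g
(-65 + y(-12, 10))**2 = (-65 + (-5 + 10))**2 = (-65 + 5)**2 = (-60)**2 = 3600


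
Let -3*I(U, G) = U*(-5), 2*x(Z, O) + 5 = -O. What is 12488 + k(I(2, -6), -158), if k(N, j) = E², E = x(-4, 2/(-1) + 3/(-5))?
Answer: 312236/25 ≈ 12489.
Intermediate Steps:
x(Z, O) = -5/2 - O/2 (x(Z, O) = -5/2 + (-O)/2 = -5/2 - O/2)
E = -6/5 (E = -5/2 - (2/(-1) + 3/(-5))/2 = -5/2 - (2*(-1) + 3*(-⅕))/2 = -5/2 - (-2 - ⅗)/2 = -5/2 - ½*(-13/5) = -5/2 + 13/10 = -6/5 ≈ -1.2000)
I(U, G) = 5*U/3 (I(U, G) = -U*(-5)/3 = -(-5)*U/3 = 5*U/3)
k(N, j) = 36/25 (k(N, j) = (-6/5)² = 36/25)
12488 + k(I(2, -6), -158) = 12488 + 36/25 = 312236/25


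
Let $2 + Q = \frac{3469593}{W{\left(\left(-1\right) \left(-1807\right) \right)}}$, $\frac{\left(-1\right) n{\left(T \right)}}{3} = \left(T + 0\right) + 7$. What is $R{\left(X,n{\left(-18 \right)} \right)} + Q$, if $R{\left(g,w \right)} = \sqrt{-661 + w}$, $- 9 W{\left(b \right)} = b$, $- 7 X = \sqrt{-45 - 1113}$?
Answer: $- \frac{31229951}{1807} + 2 i \sqrt{157} \approx -17283.0 + 25.06 i$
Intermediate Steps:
$X = - \frac{i \sqrt{1158}}{7}$ ($X = - \frac{\sqrt{-45 - 1113}}{7} = - \frac{\sqrt{-1158}}{7} = - \frac{i \sqrt{1158}}{7} \approx - 4.8613 i$)
$W{\left(b \right)} = - \frac{b}{9}$
$n{\left(T \right)} = -21 - 3 T$ ($n{\left(T \right)} = - 3 \left(\left(T + 0\right) + 7\right) = - 3 \left(T + 7\right) = - 3 \left(7 + T\right) = -21 - 3 T$)
$Q = - \frac{31229951}{1807}$ ($Q = -2 + \frac{3469593}{\left(- \frac{1}{9}\right) \left(\left(-1\right) \left(-1807\right)\right)} = -2 + \frac{3469593}{\left(- \frac{1}{9}\right) 1807} = -2 + \frac{3469593}{- \frac{1807}{9}} = -2 + 3469593 \left(- \frac{9}{1807}\right) = -2 - \frac{31226337}{1807} = - \frac{31229951}{1807} \approx -17283.0$)
$R{\left(X,n{\left(-18 \right)} \right)} + Q = \sqrt{-661 - -33} - \frac{31229951}{1807} = \sqrt{-661 + \left(-21 + 54\right)} - \frac{31229951}{1807} = \sqrt{-661 + 33} - \frac{31229951}{1807} = \sqrt{-628} - \frac{31229951}{1807} = 2 i \sqrt{157} - \frac{31229951}{1807} = - \frac{31229951}{1807} + 2 i \sqrt{157}$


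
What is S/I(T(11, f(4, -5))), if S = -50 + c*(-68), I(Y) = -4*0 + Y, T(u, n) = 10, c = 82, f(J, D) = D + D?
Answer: -2813/5 ≈ -562.60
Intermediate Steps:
f(J, D) = 2*D
I(Y) = Y (I(Y) = 0 + Y = Y)
S = -5626 (S = -50 + 82*(-68) = -50 - 5576 = -5626)
S/I(T(11, f(4, -5))) = -5626/10 = -5626*1/10 = -2813/5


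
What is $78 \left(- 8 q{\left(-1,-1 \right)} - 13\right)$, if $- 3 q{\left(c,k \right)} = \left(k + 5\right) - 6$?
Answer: $-1430$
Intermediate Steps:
$q{\left(c,k \right)} = \frac{1}{3} - \frac{k}{3}$ ($q{\left(c,k \right)} = - \frac{\left(k + 5\right) - 6}{3} = - \frac{\left(5 + k\right) - 6}{3} = - \frac{-1 + k}{3} = \frac{1}{3} - \frac{k}{3}$)
$78 \left(- 8 q{\left(-1,-1 \right)} - 13\right) = 78 \left(- 8 \left(\frac{1}{3} - - \frac{1}{3}\right) - 13\right) = 78 \left(- 8 \left(\frac{1}{3} + \frac{1}{3}\right) - 13\right) = 78 \left(\left(-8\right) \frac{2}{3} - 13\right) = 78 \left(- \frac{16}{3} - 13\right) = 78 \left(- \frac{55}{3}\right) = -1430$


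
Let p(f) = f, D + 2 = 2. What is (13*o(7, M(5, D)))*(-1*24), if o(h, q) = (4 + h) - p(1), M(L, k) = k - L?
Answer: -3120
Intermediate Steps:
D = 0 (D = -2 + 2 = 0)
o(h, q) = 3 + h (o(h, q) = (4 + h) - 1*1 = (4 + h) - 1 = 3 + h)
(13*o(7, M(5, D)))*(-1*24) = (13*(3 + 7))*(-1*24) = (13*10)*(-24) = 130*(-24) = -3120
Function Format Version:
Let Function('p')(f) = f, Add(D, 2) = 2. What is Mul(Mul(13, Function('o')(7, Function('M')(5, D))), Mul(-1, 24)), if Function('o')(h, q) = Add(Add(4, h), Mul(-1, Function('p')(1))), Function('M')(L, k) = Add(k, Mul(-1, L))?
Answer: -3120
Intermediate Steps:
D = 0 (D = Add(-2, 2) = 0)
Function('o')(h, q) = Add(3, h) (Function('o')(h, q) = Add(Add(4, h), Mul(-1, 1)) = Add(Add(4, h), -1) = Add(3, h))
Mul(Mul(13, Function('o')(7, Function('M')(5, D))), Mul(-1, 24)) = Mul(Mul(13, Add(3, 7)), Mul(-1, 24)) = Mul(Mul(13, 10), -24) = Mul(130, -24) = -3120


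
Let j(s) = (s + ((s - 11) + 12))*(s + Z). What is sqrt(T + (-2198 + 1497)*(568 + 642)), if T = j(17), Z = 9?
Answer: 10*I*sqrt(8473) ≈ 920.49*I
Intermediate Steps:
j(s) = (1 + 2*s)*(9 + s) (j(s) = (s + ((s - 11) + 12))*(s + 9) = (s + ((-11 + s) + 12))*(9 + s) = (s + (1 + s))*(9 + s) = (1 + 2*s)*(9 + s))
T = 910 (T = 9 + 2*17**2 + 19*17 = 9 + 2*289 + 323 = 9 + 578 + 323 = 910)
sqrt(T + (-2198 + 1497)*(568 + 642)) = sqrt(910 + (-2198 + 1497)*(568 + 642)) = sqrt(910 - 701*1210) = sqrt(910 - 848210) = sqrt(-847300) = 10*I*sqrt(8473)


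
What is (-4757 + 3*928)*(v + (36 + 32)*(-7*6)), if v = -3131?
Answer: 11812351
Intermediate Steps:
(-4757 + 3*928)*(v + (36 + 32)*(-7*6)) = (-4757 + 3*928)*(-3131 + (36 + 32)*(-7*6)) = (-4757 + 2784)*(-3131 + 68*(-42)) = -1973*(-3131 - 2856) = -1973*(-5987) = 11812351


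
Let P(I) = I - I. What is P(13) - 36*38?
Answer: -1368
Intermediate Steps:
P(I) = 0
P(13) - 36*38 = 0 - 36*38 = 0 - 1368 = -1368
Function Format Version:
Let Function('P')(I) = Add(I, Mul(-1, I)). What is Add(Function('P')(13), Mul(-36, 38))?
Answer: -1368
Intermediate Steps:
Function('P')(I) = 0
Add(Function('P')(13), Mul(-36, 38)) = Add(0, Mul(-36, 38)) = Add(0, -1368) = -1368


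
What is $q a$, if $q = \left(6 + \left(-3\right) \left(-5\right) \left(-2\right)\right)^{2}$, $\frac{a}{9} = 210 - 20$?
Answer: $984960$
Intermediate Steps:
$a = 1710$ ($a = 9 \left(210 - 20\right) = 9 \cdot 190 = 1710$)
$q = 576$ ($q = \left(6 + 15 \left(-2\right)\right)^{2} = \left(6 - 30\right)^{2} = \left(-24\right)^{2} = 576$)
$q a = 576 \cdot 1710 = 984960$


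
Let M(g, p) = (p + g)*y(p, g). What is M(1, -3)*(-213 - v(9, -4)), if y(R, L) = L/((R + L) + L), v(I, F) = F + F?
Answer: -410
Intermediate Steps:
v(I, F) = 2*F
y(R, L) = L/(R + 2*L) (y(R, L) = L/((L + R) + L) = L/(R + 2*L))
M(g, p) = g*(g + p)/(p + 2*g) (M(g, p) = (p + g)*(g/(p + 2*g)) = (g + p)*(g/(p + 2*g)) = g*(g + p)/(p + 2*g))
M(1, -3)*(-213 - v(9, -4)) = (1*(1 - 3)/(-3 + 2*1))*(-213 - 2*(-4)) = (1*(-2)/(-3 + 2))*(-213 - 1*(-8)) = (1*(-2)/(-1))*(-213 + 8) = (1*(-1)*(-2))*(-205) = 2*(-205) = -410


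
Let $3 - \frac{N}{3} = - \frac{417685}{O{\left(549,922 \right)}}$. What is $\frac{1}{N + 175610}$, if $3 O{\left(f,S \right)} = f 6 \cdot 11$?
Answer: $\frac{4026}{707459779} \approx 5.6908 \cdot 10^{-6}$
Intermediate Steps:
$O{\left(f,S \right)} = 22 f$ ($O{\left(f,S \right)} = \frac{f 6 \cdot 11}{3} = \frac{6 f 11}{3} = \frac{66 f}{3} = 22 f$)
$N = \frac{453919}{4026}$ ($N = 9 - 3 \left(- \frac{417685}{22 \cdot 549}\right) = 9 - 3 \left(- \frac{417685}{12078}\right) = 9 - 3 \left(\left(-417685\right) \frac{1}{12078}\right) = 9 - - \frac{417685}{4026} = 9 + \frac{417685}{4026} = \frac{453919}{4026} \approx 112.75$)
$\frac{1}{N + 175610} = \frac{1}{\frac{453919}{4026} + 175610} = \frac{1}{\frac{707459779}{4026}} = \frac{4026}{707459779}$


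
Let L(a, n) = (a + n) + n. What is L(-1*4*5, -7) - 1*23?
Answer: -57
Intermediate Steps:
L(a, n) = a + 2*n
L(-1*4*5, -7) - 1*23 = (-1*4*5 + 2*(-7)) - 1*23 = (-4*5 - 14) - 23 = (-20 - 14) - 23 = -34 - 23 = -57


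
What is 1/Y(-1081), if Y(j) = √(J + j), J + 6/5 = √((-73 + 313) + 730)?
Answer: -I*√5/√(5411 - 5*√970) ≈ -0.030845*I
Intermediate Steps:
J = -6/5 + √970 (J = -6/5 + √((-73 + 313) + 730) = -6/5 + √(240 + 730) = -6/5 + √970 ≈ 29.945)
Y(j) = √(-6/5 + j + √970) (Y(j) = √((-6/5 + √970) + j) = √(-6/5 + j + √970))
1/Y(-1081) = 1/(√(-30 + 25*(-1081) + 25*√970)/5) = 1/(√(-30 - 27025 + 25*√970)/5) = 1/(√(-27055 + 25*√970)/5) = 5/√(-27055 + 25*√970)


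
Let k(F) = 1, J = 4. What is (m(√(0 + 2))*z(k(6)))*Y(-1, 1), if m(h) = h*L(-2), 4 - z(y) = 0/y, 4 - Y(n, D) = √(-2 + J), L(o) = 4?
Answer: -32 + 64*√2 ≈ 58.510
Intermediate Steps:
Y(n, D) = 4 - √2 (Y(n, D) = 4 - √(-2 + 4) = 4 - √2)
z(y) = 4 (z(y) = 4 - 0/y = 4 - 1*0 = 4 + 0 = 4)
m(h) = 4*h (m(h) = h*4 = 4*h)
(m(√(0 + 2))*z(k(6)))*Y(-1, 1) = ((4*√(0 + 2))*4)*(4 - √2) = ((4*√2)*4)*(4 - √2) = (16*√2)*(4 - √2) = 16*√2*(4 - √2)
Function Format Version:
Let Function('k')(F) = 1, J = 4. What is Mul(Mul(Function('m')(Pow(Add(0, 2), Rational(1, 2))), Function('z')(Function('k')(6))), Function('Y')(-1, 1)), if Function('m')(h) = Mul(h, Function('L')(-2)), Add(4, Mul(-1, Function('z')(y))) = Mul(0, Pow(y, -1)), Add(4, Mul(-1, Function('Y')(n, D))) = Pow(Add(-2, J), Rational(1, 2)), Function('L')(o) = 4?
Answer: Add(-32, Mul(64, Pow(2, Rational(1, 2)))) ≈ 58.510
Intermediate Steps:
Function('Y')(n, D) = Add(4, Mul(-1, Pow(2, Rational(1, 2)))) (Function('Y')(n, D) = Add(4, Mul(-1, Pow(Add(-2, 4), Rational(1, 2)))) = Add(4, Mul(-1, Pow(2, Rational(1, 2)))))
Function('z')(y) = 4 (Function('z')(y) = Add(4, Mul(-1, Mul(0, Pow(y, -1)))) = Add(4, Mul(-1, 0)) = Add(4, 0) = 4)
Function('m')(h) = Mul(4, h) (Function('m')(h) = Mul(h, 4) = Mul(4, h))
Mul(Mul(Function('m')(Pow(Add(0, 2), Rational(1, 2))), Function('z')(Function('k')(6))), Function('Y')(-1, 1)) = Mul(Mul(Mul(4, Pow(Add(0, 2), Rational(1, 2))), 4), Add(4, Mul(-1, Pow(2, Rational(1, 2))))) = Mul(Mul(Mul(4, Pow(2, Rational(1, 2))), 4), Add(4, Mul(-1, Pow(2, Rational(1, 2))))) = Mul(Mul(16, Pow(2, Rational(1, 2))), Add(4, Mul(-1, Pow(2, Rational(1, 2))))) = Mul(16, Pow(2, Rational(1, 2)), Add(4, Mul(-1, Pow(2, Rational(1, 2)))))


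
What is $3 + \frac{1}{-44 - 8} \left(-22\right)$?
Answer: $\frac{89}{26} \approx 3.4231$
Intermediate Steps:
$3 + \frac{1}{-44 - 8} \left(-22\right) = 3 + \frac{1}{-52} \left(-22\right) = 3 - - \frac{11}{26} = 3 + \frac{11}{26} = \frac{89}{26}$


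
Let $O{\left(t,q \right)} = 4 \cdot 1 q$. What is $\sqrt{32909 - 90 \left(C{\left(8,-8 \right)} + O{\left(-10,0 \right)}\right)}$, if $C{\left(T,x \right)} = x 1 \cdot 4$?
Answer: $\sqrt{35789} \approx 189.18$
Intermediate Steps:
$O{\left(t,q \right)} = 4 q$
$C{\left(T,x \right)} = 4 x$ ($C{\left(T,x \right)} = x 4 = 4 x$)
$\sqrt{32909 - 90 \left(C{\left(8,-8 \right)} + O{\left(-10,0 \right)}\right)} = \sqrt{32909 - 90 \left(4 \left(-8\right) + 4 \cdot 0\right)} = \sqrt{32909 - 90 \left(-32 + 0\right)} = \sqrt{32909 - -2880} = \sqrt{32909 + 2880} = \sqrt{35789}$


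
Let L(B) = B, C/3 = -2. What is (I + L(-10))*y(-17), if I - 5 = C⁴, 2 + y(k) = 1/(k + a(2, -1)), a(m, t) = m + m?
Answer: -34857/13 ≈ -2681.3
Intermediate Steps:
a(m, t) = 2*m
C = -6 (C = 3*(-2) = -6)
y(k) = -2 + 1/(4 + k) (y(k) = -2 + 1/(k + 2*2) = -2 + 1/(k + 4) = -2 + 1/(4 + k))
I = 1301 (I = 5 + (-6)⁴ = 5 + 1296 = 1301)
(I + L(-10))*y(-17) = (1301 - 10)*((-7 - 2*(-17))/(4 - 17)) = 1291*((-7 + 34)/(-13)) = 1291*(-1/13*27) = 1291*(-27/13) = -34857/13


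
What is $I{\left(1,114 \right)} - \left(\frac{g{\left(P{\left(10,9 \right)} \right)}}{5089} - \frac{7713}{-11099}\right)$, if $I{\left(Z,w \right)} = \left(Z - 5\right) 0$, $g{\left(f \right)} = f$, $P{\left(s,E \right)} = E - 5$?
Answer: $- \frac{39295853}{56482811} \approx -0.69571$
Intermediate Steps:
$P{\left(s,E \right)} = -5 + E$ ($P{\left(s,E \right)} = E - 5 = -5 + E$)
$I{\left(Z,w \right)} = 0$ ($I{\left(Z,w \right)} = \left(-5 + Z\right) 0 = 0$)
$I{\left(1,114 \right)} - \left(\frac{g{\left(P{\left(10,9 \right)} \right)}}{5089} - \frac{7713}{-11099}\right) = 0 - \left(\frac{-5 + 9}{5089} - \frac{7713}{-11099}\right) = 0 - \left(4 \cdot \frac{1}{5089} - - \frac{7713}{11099}\right) = 0 - \left(\frac{4}{5089} + \frac{7713}{11099}\right) = 0 - \frac{39295853}{56482811} = - \frac{39295853}{56482811}$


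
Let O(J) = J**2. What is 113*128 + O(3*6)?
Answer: 14788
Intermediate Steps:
113*128 + O(3*6) = 113*128 + (3*6)**2 = 14464 + 18**2 = 14464 + 324 = 14788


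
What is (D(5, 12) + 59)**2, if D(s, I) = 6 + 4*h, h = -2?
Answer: 3249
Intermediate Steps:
D(s, I) = -2 (D(s, I) = 6 + 4*(-2) = 6 - 8 = -2)
(D(5, 12) + 59)**2 = (-2 + 59)**2 = 57**2 = 3249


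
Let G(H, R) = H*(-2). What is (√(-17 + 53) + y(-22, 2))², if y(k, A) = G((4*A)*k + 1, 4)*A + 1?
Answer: 499849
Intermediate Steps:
G(H, R) = -2*H
y(k, A) = 1 + A*(-2 - 8*A*k) (y(k, A) = (-2*((4*A)*k + 1))*A + 1 = (-2*(4*A*k + 1))*A + 1 = (-2*(1 + 4*A*k))*A + 1 = (-2 - 8*A*k)*A + 1 = A*(-2 - 8*A*k) + 1 = 1 + A*(-2 - 8*A*k))
(√(-17 + 53) + y(-22, 2))² = (√(-17 + 53) + (1 - 2*2 - 8*(-22)*2²))² = (√36 + (1 - 4 - 8*(-22)*4))² = (6 + (1 - 4 + 704))² = (6 + 701)² = 707² = 499849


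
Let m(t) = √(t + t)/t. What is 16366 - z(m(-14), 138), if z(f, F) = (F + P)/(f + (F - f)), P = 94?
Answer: 1129138/69 ≈ 16364.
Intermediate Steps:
m(t) = √2/√t (m(t) = √(2*t)/t = (√2*√t)/t = √2/√t)
z(f, F) = (94 + F)/F (z(f, F) = (F + 94)/(f + (F - f)) = (94 + F)/F)
16366 - z(m(-14), 138) = 16366 - (94 + 138)/138 = 16366 - 232/138 = 16366 - 1*116/69 = 16366 - 116/69 = 1129138/69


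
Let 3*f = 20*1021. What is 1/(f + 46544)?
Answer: 3/160052 ≈ 1.8744e-5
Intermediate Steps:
f = 20420/3 (f = (20*1021)/3 = (1/3)*20420 = 20420/3 ≈ 6806.7)
1/(f + 46544) = 1/(20420/3 + 46544) = 1/(160052/3) = 3/160052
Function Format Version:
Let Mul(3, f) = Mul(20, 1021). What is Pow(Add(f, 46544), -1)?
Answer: Rational(3, 160052) ≈ 1.8744e-5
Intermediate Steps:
f = Rational(20420, 3) (f = Mul(Rational(1, 3), Mul(20, 1021)) = Mul(Rational(1, 3), 20420) = Rational(20420, 3) ≈ 6806.7)
Pow(Add(f, 46544), -1) = Pow(Add(Rational(20420, 3), 46544), -1) = Pow(Rational(160052, 3), -1) = Rational(3, 160052)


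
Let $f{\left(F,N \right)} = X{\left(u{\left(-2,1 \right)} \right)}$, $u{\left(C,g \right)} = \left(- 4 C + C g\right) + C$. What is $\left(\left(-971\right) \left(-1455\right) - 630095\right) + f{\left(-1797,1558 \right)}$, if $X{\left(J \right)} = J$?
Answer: $782714$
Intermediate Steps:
$u{\left(C,g \right)} = - 3 C + C g$
$f{\left(F,N \right)} = 4$ ($f{\left(F,N \right)} = - 2 \left(-3 + 1\right) = \left(-2\right) \left(-2\right) = 4$)
$\left(\left(-971\right) \left(-1455\right) - 630095\right) + f{\left(-1797,1558 \right)} = \left(\left(-971\right) \left(-1455\right) - 630095\right) + 4 = \left(1412805 - 630095\right) + 4 = 782710 + 4 = 782714$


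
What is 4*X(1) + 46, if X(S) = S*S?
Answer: 50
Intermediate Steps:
X(S) = S²
4*X(1) + 46 = 4*1² + 46 = 4*1 + 46 = 4 + 46 = 50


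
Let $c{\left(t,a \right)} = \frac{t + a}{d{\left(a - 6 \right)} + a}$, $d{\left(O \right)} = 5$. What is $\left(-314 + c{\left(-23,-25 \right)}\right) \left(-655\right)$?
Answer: $204098$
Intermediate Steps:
$c{\left(t,a \right)} = \frac{a + t}{5 + a}$ ($c{\left(t,a \right)} = \frac{t + a}{5 + a} = \frac{a + t}{5 + a}$)
$\left(-314 + c{\left(-23,-25 \right)}\right) \left(-655\right) = \left(-314 + \frac{-25 - 23}{5 - 25}\right) \left(-655\right) = \left(-314 + \frac{1}{-20} \left(-48\right)\right) \left(-655\right) = \left(-314 - - \frac{12}{5}\right) \left(-655\right) = \left(-314 + \frac{12}{5}\right) \left(-655\right) = \left(- \frac{1558}{5}\right) \left(-655\right) = 204098$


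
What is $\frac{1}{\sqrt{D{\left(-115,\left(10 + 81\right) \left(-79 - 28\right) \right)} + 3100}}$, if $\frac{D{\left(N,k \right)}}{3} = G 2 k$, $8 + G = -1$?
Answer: $\frac{\sqrt{528898}}{528898} \approx 0.001375$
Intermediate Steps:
$G = -9$ ($G = -8 - 1 = -9$)
$D{\left(N,k \right)} = - 54 k$ ($D{\left(N,k \right)} = 3 \left(-9\right) 2 k = 3 \left(- 18 k\right) = - 54 k$)
$\frac{1}{\sqrt{D{\left(-115,\left(10 + 81\right) \left(-79 - 28\right) \right)} + 3100}} = \frac{1}{\sqrt{- 54 \left(10 + 81\right) \left(-79 - 28\right) + 3100}} = \frac{1}{\sqrt{- 54 \cdot 91 \left(-107\right) + 3100}} = \frac{1}{\sqrt{\left(-54\right) \left(-9737\right) + 3100}} = \frac{1}{\sqrt{525798 + 3100}} = \frac{1}{\sqrt{528898}} = \frac{\sqrt{528898}}{528898}$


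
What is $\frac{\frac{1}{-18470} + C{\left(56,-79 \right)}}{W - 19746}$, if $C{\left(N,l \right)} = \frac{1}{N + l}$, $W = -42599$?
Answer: $\frac{18493}{26484779450} \approx 6.9825 \cdot 10^{-7}$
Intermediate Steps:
$\frac{\frac{1}{-18470} + C{\left(56,-79 \right)}}{W - 19746} = \frac{\frac{1}{-18470} + \frac{1}{56 - 79}}{-42599 - 19746} = \frac{- \frac{1}{18470} + \frac{1}{-23}}{-62345} = \left(- \frac{1}{18470} - \frac{1}{23}\right) \left(- \frac{1}{62345}\right) = \left(- \frac{18493}{424810}\right) \left(- \frac{1}{62345}\right) = \frac{18493}{26484779450}$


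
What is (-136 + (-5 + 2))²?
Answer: 19321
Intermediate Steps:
(-136 + (-5 + 2))² = (-136 - 3)² = (-139)² = 19321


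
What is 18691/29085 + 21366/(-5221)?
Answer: -523844399/151852785 ≈ -3.4497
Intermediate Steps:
18691/29085 + 21366/(-5221) = 18691*(1/29085) + 21366*(-1/5221) = 18691/29085 - 21366/5221 = -523844399/151852785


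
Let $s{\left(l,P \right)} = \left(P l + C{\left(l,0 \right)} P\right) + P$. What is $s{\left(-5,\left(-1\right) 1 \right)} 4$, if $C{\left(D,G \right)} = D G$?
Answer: $16$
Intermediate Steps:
$s{\left(l,P \right)} = P + P l$ ($s{\left(l,P \right)} = \left(P l + l 0 P\right) + P = \left(P l + 0 P\right) + P = \left(P l + 0\right) + P = P l + P = P + P l$)
$s{\left(-5,\left(-1\right) 1 \right)} 4 = \left(-1\right) 1 \left(1 - 5\right) 4 = \left(-1\right) \left(-4\right) 4 = 4 \cdot 4 = 16$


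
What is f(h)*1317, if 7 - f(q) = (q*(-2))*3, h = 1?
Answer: 17121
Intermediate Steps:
f(q) = 7 + 6*q (f(q) = 7 - q*(-2)*3 = 7 - (-2*q)*3 = 7 - (-6)*q = 7 + 6*q)
f(h)*1317 = (7 + 6*1)*1317 = (7 + 6)*1317 = 13*1317 = 17121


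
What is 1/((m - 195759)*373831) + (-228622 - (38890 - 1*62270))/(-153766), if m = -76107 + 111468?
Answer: 6153334206681415/4610038820691654 ≈ 1.3348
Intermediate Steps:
m = 35361
1/((m - 195759)*373831) + (-228622 - (38890 - 1*62270))/(-153766) = 1/((35361 - 195759)*373831) + (-228622 - (38890 - 1*62270))/(-153766) = (1/373831)/(-160398) + (-228622 - (38890 - 62270))*(-1/153766) = -1/160398*1/373831 + (-228622 - 1*(-23380))*(-1/153766) = -1/59961744738 + (-228622 + 23380)*(-1/153766) = -1/59961744738 - 205242*(-1/153766) = -1/59961744738 + 102621/76883 = 6153334206681415/4610038820691654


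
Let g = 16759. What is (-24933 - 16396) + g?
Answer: -24570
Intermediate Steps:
(-24933 - 16396) + g = (-24933 - 16396) + 16759 = -41329 + 16759 = -24570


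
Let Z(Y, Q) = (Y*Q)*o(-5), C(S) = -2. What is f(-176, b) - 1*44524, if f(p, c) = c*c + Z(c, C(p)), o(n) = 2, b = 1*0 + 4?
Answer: -44524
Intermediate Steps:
b = 4 (b = 0 + 4 = 4)
Z(Y, Q) = 2*Q*Y (Z(Y, Q) = (Y*Q)*2 = (Q*Y)*2 = 2*Q*Y)
f(p, c) = c**2 - 4*c (f(p, c) = c*c + 2*(-2)*c = c**2 - 4*c)
f(-176, b) - 1*44524 = 4*(-4 + 4) - 1*44524 = 4*0 - 44524 = 0 - 44524 = -44524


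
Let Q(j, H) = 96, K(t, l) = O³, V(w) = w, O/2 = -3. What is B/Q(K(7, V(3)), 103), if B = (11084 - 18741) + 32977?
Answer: 1055/4 ≈ 263.75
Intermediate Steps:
O = -6 (O = 2*(-3) = -6)
K(t, l) = -216 (K(t, l) = (-6)³ = -216)
B = 25320 (B = -7657 + 32977 = 25320)
B/Q(K(7, V(3)), 103) = 25320/96 = 25320*(1/96) = 1055/4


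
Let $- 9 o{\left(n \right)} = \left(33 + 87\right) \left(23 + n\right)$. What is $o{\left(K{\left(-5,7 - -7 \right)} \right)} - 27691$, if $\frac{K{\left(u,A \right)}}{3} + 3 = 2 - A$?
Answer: $- \frac{82193}{3} \approx -27398.0$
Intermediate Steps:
$K{\left(u,A \right)} = -3 - 3 A$ ($K{\left(u,A \right)} = -9 + 3 \left(2 - A\right) = -9 - \left(-6 + 3 A\right) = -3 - 3 A$)
$o{\left(n \right)} = - \frac{920}{3} - \frac{40 n}{3}$ ($o{\left(n \right)} = - \frac{\left(33 + 87\right) \left(23 + n\right)}{9} = - \frac{120 \left(23 + n\right)}{9} = - \frac{2760 + 120 n}{9} = - \frac{920}{3} - \frac{40 n}{3}$)
$o{\left(K{\left(-5,7 - -7 \right)} \right)} - 27691 = \left(- \frac{920}{3} - \frac{40 \left(-3 - 3 \left(7 - -7\right)\right)}{3}\right) - 27691 = \left(- \frac{920}{3} - \frac{40 \left(-3 - 3 \left(7 + 7\right)\right)}{3}\right) - 27691 = \left(- \frac{920}{3} - \frac{40 \left(-3 - 42\right)}{3}\right) - 27691 = \left(- \frac{920}{3} - -600\right) - 27691 = \left(- \frac{920}{3} + 600\right) - 27691 = \frac{880}{3} - 27691 = - \frac{82193}{3}$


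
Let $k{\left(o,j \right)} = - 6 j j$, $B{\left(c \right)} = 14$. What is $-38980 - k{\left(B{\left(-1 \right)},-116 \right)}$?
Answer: $41756$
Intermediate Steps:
$k{\left(o,j \right)} = - 6 j^{2}$
$-38980 - k{\left(B{\left(-1 \right)},-116 \right)} = -38980 - - 6 \left(-116\right)^{2} = -38980 - \left(-6\right) 13456 = -38980 - -80736 = -38980 + 80736 = 41756$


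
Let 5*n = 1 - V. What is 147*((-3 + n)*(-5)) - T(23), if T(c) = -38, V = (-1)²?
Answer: 2243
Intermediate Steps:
V = 1
n = 0 (n = (1 - 1*1)/5 = (1 - 1)/5 = (⅕)*0 = 0)
147*((-3 + n)*(-5)) - T(23) = 147*((-3 + 0)*(-5)) - 1*(-38) = 147*(-3*(-5)) + 38 = 147*15 + 38 = 2205 + 38 = 2243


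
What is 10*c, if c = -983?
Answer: -9830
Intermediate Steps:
10*c = 10*(-983) = -9830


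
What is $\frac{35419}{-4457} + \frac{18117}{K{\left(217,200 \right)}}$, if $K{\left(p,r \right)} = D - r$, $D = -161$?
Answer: $- \frac{93533728}{1608977} \approx -58.132$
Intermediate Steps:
$K{\left(p,r \right)} = -161 - r$
$\frac{35419}{-4457} + \frac{18117}{K{\left(217,200 \right)}} = \frac{35419}{-4457} + \frac{18117}{-161 - 200} = 35419 \left(- \frac{1}{4457}\right) + \frac{18117}{-161 - 200} = - \frac{35419}{4457} + \frac{18117}{-361} = - \frac{35419}{4457} + 18117 \left(- \frac{1}{361}\right) = - \frac{35419}{4457} - \frac{18117}{361} = - \frac{93533728}{1608977}$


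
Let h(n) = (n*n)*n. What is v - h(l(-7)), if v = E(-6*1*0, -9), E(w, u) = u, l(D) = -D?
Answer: -352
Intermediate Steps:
h(n) = n³ (h(n) = n²*n = n³)
v = -9
v - h(l(-7)) = -9 - (-1*(-7))³ = -9 - 1*7³ = -9 - 1*343 = -9 - 343 = -352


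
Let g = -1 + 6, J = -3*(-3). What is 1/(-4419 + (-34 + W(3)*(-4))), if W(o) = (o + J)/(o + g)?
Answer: -1/4459 ≈ -0.00022427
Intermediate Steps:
J = 9
g = 5
W(o) = (9 + o)/(5 + o) (W(o) = (o + 9)/(o + 5) = (9 + o)/(5 + o))
1/(-4419 + (-34 + W(3)*(-4))) = 1/(-4419 + (-34 + ((9 + 3)/(5 + 3))*(-4))) = 1/(-4419 + (-34 + (12/8)*(-4))) = 1/(-4419 + (-34 + ((1/8)*12)*(-4))) = 1/(-4419 + (-34 + (3/2)*(-4))) = 1/(-4419 + (-34 - 6)) = 1/(-4419 - 40) = 1/(-4459) = -1/4459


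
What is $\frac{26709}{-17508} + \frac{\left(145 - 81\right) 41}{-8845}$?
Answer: $- \frac{94060699}{51619420} \approx -1.8222$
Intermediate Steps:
$\frac{26709}{-17508} + \frac{\left(145 - 81\right) 41}{-8845} = 26709 \left(- \frac{1}{17508}\right) + 64 \cdot 41 \left(- \frac{1}{8845}\right) = - \frac{8903}{5836} + 2624 \left(- \frac{1}{8845}\right) = - \frac{8903}{5836} - \frac{2624}{8845} = - \frac{94060699}{51619420}$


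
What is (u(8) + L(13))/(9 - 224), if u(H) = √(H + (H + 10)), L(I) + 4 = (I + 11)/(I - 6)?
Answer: 4/1505 - √26/215 ≈ -0.021059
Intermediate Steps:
L(I) = -4 + (11 + I)/(-6 + I) (L(I) = -4 + (I + 11)/(I - 6) = -4 + (11 + I)/(-6 + I))
u(H) = √(10 + 2*H) (u(H) = √(H + (10 + H)) = √(10 + 2*H))
(u(8) + L(13))/(9 - 224) = (√(10 + 2*8) + (35 - 3*13)/(-6 + 13))/(9 - 224) = (√(10 + 16) + (35 - 39)/7)/(-215) = (√26 + (⅐)*(-4))*(-1/215) = (√26 - 4/7)*(-1/215) = (-4/7 + √26)*(-1/215) = 4/1505 - √26/215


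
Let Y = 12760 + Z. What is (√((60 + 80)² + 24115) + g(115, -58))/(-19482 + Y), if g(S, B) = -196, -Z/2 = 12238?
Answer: 98/15599 - √43715/31198 ≈ -0.00041930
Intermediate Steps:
Z = -24476 (Z = -2*12238 = -24476)
Y = -11716 (Y = 12760 - 24476 = -11716)
(√((60 + 80)² + 24115) + g(115, -58))/(-19482 + Y) = (√((60 + 80)² + 24115) - 196)/(-19482 - 11716) = (√(140² + 24115) - 196)/(-31198) = (√(19600 + 24115) - 196)*(-1/31198) = (√43715 - 196)*(-1/31198) = (-196 + √43715)*(-1/31198) = 98/15599 - √43715/31198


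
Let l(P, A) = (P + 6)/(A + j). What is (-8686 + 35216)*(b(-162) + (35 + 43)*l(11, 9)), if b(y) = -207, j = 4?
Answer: -2785650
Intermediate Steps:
l(P, A) = (6 + P)/(4 + A) (l(P, A) = (P + 6)/(A + 4) = (6 + P)/(4 + A))
(-8686 + 35216)*(b(-162) + (35 + 43)*l(11, 9)) = (-8686 + 35216)*(-207 + (35 + 43)*((6 + 11)/(4 + 9))) = 26530*(-207 + 78*(17/13)) = 26530*(-207 + 102) = 26530*(-105) = -2785650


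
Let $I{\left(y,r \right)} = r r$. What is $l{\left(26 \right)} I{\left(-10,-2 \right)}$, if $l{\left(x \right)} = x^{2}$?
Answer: $2704$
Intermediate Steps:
$I{\left(y,r \right)} = r^{2}$
$l{\left(26 \right)} I{\left(-10,-2 \right)} = 26^{2} \left(-2\right)^{2} = 676 \cdot 4 = 2704$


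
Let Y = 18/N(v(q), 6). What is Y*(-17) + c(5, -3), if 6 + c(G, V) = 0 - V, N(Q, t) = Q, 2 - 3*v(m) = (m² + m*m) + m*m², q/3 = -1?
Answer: -951/11 ≈ -86.455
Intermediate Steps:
q = -3 (q = 3*(-1) = -3)
v(m) = ⅔ - 2*m²/3 - m³/3 (v(m) = ⅔ - ((m² + m*m) + m*m²)/3 = ⅔ - ((m² + m²) + m³)/3 = ⅔ - (2*m² + m³)/3 = ⅔ - (m³ + 2*m²)/3 = ⅔ + (-2*m²/3 - m³/3) = ⅔ - 2*m²/3 - m³/3)
c(G, V) = -6 - V (c(G, V) = -6 + (0 - V) = -6 - V)
Y = 54/11 (Y = 18/(⅔ - ⅔*(-3)² - ⅓*(-3)³) = 18/(⅔ - ⅔*9 - ⅓*(-27)) = 18/(⅔ - 6 + 9) = 18/(11/3) = 18*(3/11) = 54/11 ≈ 4.9091)
Y*(-17) + c(5, -3) = (54/11)*(-17) + (-6 - 1*(-3)) = -918/11 + (-6 + 3) = -918/11 - 3 = -951/11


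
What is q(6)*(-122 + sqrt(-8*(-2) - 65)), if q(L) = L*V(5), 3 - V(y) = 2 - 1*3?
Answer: -2928 + 168*I ≈ -2928.0 + 168.0*I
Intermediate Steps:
V(y) = 4 (V(y) = 3 - (2 - 1*3) = 3 - (2 - 3) = 3 - 1*(-1) = 3 + 1 = 4)
q(L) = 4*L (q(L) = L*4 = 4*L)
q(6)*(-122 + sqrt(-8*(-2) - 65)) = (4*6)*(-122 + sqrt(-8*(-2) - 65)) = 24*(-122 + sqrt(16 - 65)) = 24*(-122 + sqrt(-49)) = 24*(-122 + 7*I) = -2928 + 168*I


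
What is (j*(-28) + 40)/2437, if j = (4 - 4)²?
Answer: 40/2437 ≈ 0.016414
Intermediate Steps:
j = 0 (j = 0² = 0)
(j*(-28) + 40)/2437 = (0*(-28) + 40)/2437 = (0 + 40)*(1/2437) = 40*(1/2437) = 40/2437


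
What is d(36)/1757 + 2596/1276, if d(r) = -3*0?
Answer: 59/29 ≈ 2.0345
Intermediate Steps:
d(r) = 0
d(36)/1757 + 2596/1276 = 0/1757 + 2596/1276 = 0*(1/1757) + 2596*(1/1276) = 0 + 59/29 = 59/29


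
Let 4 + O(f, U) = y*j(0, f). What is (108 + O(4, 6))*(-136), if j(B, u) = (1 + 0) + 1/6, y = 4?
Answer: -44336/3 ≈ -14779.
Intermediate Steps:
j(B, u) = 7/6 (j(B, u) = 1 + 1*(1/6) = 1 + 1/6 = 7/6)
O(f, U) = 2/3 (O(f, U) = -4 + 4*(7/6) = -4 + 14/3 = 2/3)
(108 + O(4, 6))*(-136) = (108 + 2/3)*(-136) = (326/3)*(-136) = -44336/3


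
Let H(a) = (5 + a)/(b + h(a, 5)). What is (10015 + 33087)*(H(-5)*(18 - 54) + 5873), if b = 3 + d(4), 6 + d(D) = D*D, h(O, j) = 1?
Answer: 253138046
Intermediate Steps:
d(D) = -6 + D² (d(D) = -6 + D*D = -6 + D²)
b = 13 (b = 3 + (-6 + 4²) = 3 + (-6 + 16) = 3 + 10 = 13)
H(a) = 5/14 + a/14 (H(a) = (5 + a)/(13 + 1) = (5 + a)/14 = (5 + a)*(1/14) = 5/14 + a/14)
(10015 + 33087)*(H(-5)*(18 - 54) + 5873) = (10015 + 33087)*((5/14 + (1/14)*(-5))*(18 - 54) + 5873) = 43102*((5/14 - 5/14)*(-36) + 5873) = 43102*(0*(-36) + 5873) = 43102*(0 + 5873) = 43102*5873 = 253138046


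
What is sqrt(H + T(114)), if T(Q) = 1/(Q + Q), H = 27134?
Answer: sqrt(352633521)/114 ≈ 164.72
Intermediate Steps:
T(Q) = 1/(2*Q)
sqrt(H + T(114)) = sqrt(27134 + (1/2)/114) = sqrt(27134 + (1/2)*(1/114)) = sqrt(27134 + 1/228) = sqrt(6186553/228) = sqrt(352633521)/114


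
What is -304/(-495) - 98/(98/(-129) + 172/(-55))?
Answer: 176281081/6825555 ≈ 25.827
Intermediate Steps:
-304/(-495) - 98/(98/(-129) + 172/(-55)) = -304*(-1/495) - 98/(98*(-1/129) + 172*(-1/55)) = 304/495 - 98/(-98/129 - 172/55) = 304/495 - 98/(-27578/7095) = 304/495 - 98*(-7095/27578) = 304/495 + 347655/13789 = 176281081/6825555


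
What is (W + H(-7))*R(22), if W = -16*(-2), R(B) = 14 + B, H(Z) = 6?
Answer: 1368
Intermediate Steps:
W = 32
(W + H(-7))*R(22) = (32 + 6)*(14 + 22) = 38*36 = 1368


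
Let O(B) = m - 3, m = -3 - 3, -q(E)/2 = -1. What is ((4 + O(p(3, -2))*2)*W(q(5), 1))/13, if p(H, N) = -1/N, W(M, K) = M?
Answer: -28/13 ≈ -2.1538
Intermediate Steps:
q(E) = 2 (q(E) = -2*(-1) = 2)
m = -6
O(B) = -9 (O(B) = -6 - 3 = -9)
((4 + O(p(3, -2))*2)*W(q(5), 1))/13 = ((4 - 9*2)*2)/13 = ((4 - 18)*2)*(1/13) = -14*2*(1/13) = -28*1/13 = -28/13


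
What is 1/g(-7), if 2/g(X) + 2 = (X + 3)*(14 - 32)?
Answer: 35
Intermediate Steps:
g(X) = 2/(-56 - 18*X) (g(X) = 2/(-2 + (X + 3)*(14 - 32)) = 2/(-2 + (3 + X)*(-18)) = 2/(-2 + (-54 - 18*X)) = 2/(-56 - 18*X))
1/g(-7) = 1/(-1/(28 + 9*(-7))) = 1/(-1/(28 - 63)) = 1/(-1/(-35)) = 1/(-1*(-1/35)) = 1/(1/35) = 35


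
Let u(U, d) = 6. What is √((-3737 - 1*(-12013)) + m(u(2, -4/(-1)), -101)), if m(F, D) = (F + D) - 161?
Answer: 2*√2005 ≈ 89.554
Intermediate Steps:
m(F, D) = -161 + D + F (m(F, D) = (D + F) - 161 = -161 + D + F)
√((-3737 - 1*(-12013)) + m(u(2, -4/(-1)), -101)) = √((-3737 - 1*(-12013)) + (-161 - 101 + 6)) = √((-3737 + 12013) - 256) = √(8276 - 256) = √8020 = 2*√2005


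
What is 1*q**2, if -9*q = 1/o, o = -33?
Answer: 1/88209 ≈ 1.1337e-5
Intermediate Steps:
q = 1/297 (q = -1/9/(-33) = -1/9*(-1/33) = 1/297 ≈ 0.0033670)
1*q**2 = 1*(1/297)**2 = 1*(1/88209) = 1/88209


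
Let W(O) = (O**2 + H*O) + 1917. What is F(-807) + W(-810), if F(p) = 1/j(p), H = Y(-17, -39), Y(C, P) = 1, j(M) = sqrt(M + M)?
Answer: 657207 - I*sqrt(1614)/1614 ≈ 6.5721e+5 - 0.024891*I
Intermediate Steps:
j(M) = sqrt(2)*sqrt(M) (j(M) = sqrt(2*M) = sqrt(2)*sqrt(M))
H = 1
F(p) = sqrt(2)/(2*sqrt(p)) (F(p) = 1/(sqrt(2)*sqrt(p)) = sqrt(2)/(2*sqrt(p)))
W(O) = 1917 + O + O**2 (W(O) = (O**2 + 1*O) + 1917 = (O**2 + O) + 1917 = (O + O**2) + 1917 = 1917 + O + O**2)
F(-807) + W(-810) = sqrt(2)/(2*sqrt(-807)) + (1917 - 810 + (-810)**2) = sqrt(2)*(-I*sqrt(807)/807)/2 + (1917 - 810 + 656100) = -I*sqrt(1614)/1614 + 657207 = 657207 - I*sqrt(1614)/1614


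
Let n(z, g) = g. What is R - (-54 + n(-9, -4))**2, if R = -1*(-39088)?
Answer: 35724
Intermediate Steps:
R = 39088
R - (-54 + n(-9, -4))**2 = 39088 - (-54 - 4)**2 = 39088 - 1*(-58)**2 = 39088 - 1*3364 = 39088 - 3364 = 35724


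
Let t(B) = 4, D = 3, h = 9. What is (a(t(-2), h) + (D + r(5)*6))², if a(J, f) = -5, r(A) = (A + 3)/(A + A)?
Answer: 196/25 ≈ 7.8400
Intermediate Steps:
r(A) = (3 + A)/(2*A) (r(A) = (3 + A)/((2*A)) = (3 + A)*(1/(2*A)) = (3 + A)/(2*A))
(a(t(-2), h) + (D + r(5)*6))² = (-5 + (3 + ((½)*(3 + 5)/5)*6))² = (-5 + (3 + ((½)*(⅕)*8)*6))² = (-5 + (3 + (⅘)*6))² = (-5 + (3 + 24/5))² = (-5 + 39/5)² = (14/5)² = 196/25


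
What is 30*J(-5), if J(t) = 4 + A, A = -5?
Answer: -30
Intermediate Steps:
J(t) = -1 (J(t) = 4 - 5 = -1)
30*J(-5) = 30*(-1) = -30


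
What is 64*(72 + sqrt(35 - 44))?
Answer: 4608 + 192*I ≈ 4608.0 + 192.0*I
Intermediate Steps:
64*(72 + sqrt(35 - 44)) = 64*(72 + sqrt(-9)) = 64*(72 + 3*I) = 4608 + 192*I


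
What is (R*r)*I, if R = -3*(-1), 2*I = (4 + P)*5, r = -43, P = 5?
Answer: -5805/2 ≈ -2902.5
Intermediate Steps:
I = 45/2 (I = ((4 + 5)*5)/2 = (9*5)/2 = (½)*45 = 45/2 ≈ 22.500)
R = 3
(R*r)*I = (3*(-43))*(45/2) = -129*45/2 = -5805/2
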